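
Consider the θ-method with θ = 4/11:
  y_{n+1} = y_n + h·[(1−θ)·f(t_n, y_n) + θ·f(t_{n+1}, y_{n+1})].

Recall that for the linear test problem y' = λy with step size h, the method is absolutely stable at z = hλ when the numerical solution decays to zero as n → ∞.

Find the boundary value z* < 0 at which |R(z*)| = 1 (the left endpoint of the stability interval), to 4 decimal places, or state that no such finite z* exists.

z* = -7.3333.

Test eqn y'=λy, z=hλ:
  y_{n+1} = y_n + z·[7/11·y_n + 4/11·y_{n+1}] ⇒ (1 − 4/11z)y_{n+1} = (1 + 7/11z)y_n
  so R(z) = (1 + 7/11z)/(1 − 4/11z).

Need |R(x)|<1, x<0.
x=-1.56: |R|=0.0046
R=−1: 1+7/11x = −1+4/11x ⇒ -3/11x=2 ⇒ x=2/(-3/11)=-7.3333
Confirm numerically:
  x=-6.733: |R|=0.95252 <1
  x=-6.331: |R|=0.91722 <1
  x=-3.718: |R|=0.58078 <1
  x=-7.749: |R|=1.02969 >1
  x=-7.608: |R|=1.01989 >1
So |R|<1 on (-7.3333, 0).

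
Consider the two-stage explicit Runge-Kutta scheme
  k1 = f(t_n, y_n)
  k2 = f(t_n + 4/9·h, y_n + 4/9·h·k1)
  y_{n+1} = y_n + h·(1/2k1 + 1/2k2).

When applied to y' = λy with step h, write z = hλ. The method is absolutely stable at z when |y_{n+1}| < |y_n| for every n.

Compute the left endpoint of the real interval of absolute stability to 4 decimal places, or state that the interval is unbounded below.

Test eqn y'=λy, z=hλ:
  k1=λy_n ⇒ h·k1=z·y_n;  k2=λ(1+4/9z)y_n ⇒ h·k2=z(1+4/9z)y_n
  y_{n+1}/y_n = 1 + 1/2z + 1/2z(1+4/9z) = 1 + z + 2/9z²
  R(z) = 1 + z + 2/9z².

Need |R(x)|<1, x<0.
x=-0.3: |R|=0.7200
R=1: x+2/9x²=0 ⇒ x=−9/2=-4.5000; min R=1−1/(4·2/9)=-0.1250>−1
Confirm numerically:
  x=-3.915: |R|=0.49105 <1
  x=-3.780: |R|=0.39520 <1
  x=-2.203: |R|=0.12451 <1
  x=-1.917: |R|=0.10036 <1
  x=-4.904: |R|=1.44027 >1
  x=-4.666: |R|=1.17212 >1
So |R|<1 on (-4.5000, 0).

left endpoint -4.5000.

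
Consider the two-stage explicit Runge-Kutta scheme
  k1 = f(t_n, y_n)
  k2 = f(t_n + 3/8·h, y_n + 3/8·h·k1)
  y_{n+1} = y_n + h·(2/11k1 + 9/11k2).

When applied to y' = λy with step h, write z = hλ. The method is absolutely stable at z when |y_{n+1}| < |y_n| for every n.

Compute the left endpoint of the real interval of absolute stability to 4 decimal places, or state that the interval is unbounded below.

z* = -3.2593.

Set f=λy, z=hλ:
  k1=λy_n ⇒ h·k1=z·y_n;  k2=λ(1+3/8z)y_n ⇒ h·k2=z(1+3/8z)y_n
  y_{n+1}/y_n = 1 + 2/11z + 9/11z(1+3/8z) = 1 + z + 27/88z²
  Hence R(z) = 1 + z + 27/88z².

Solve |R(x)|<1 on ℝ⁻.
x=-1.54: |R|=0.1876
R=1: x+27/88x²=0 ⇒ x=−88/27=-3.2593; min R=1−1/(4·27/88)=0.1852>−1
Confirm numerically:
  x=-2.970: |R|=0.73641 <1
  x=-2.783: |R|=0.59333 <1
  x=-2.562: |R|=0.45191 <1
  x=-3.758: |R|=1.57506 >1
  x=-3.680: |R|=1.47505 >1
Stable set (-3.2593, 0).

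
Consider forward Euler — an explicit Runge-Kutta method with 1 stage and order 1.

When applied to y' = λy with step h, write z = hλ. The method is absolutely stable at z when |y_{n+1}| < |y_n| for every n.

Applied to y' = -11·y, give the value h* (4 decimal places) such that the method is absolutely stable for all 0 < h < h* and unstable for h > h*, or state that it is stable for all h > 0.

Set f=λy, z=hλ:
  order 1, 1-stage ⇒ R(z)=1+z
  (e.g. R(-0.41)=0.59000, |R|=0.59000)

Solve |R(x)|<1 on ℝ⁻.
x=-0.41: |R|=0.5900
|R(-2)|=1.0000 |R(-1.38)|=0.3800 |R(-0.78)|=0.2200
Bisect:
  x_lo=-2.5457 |R|=1.5457  x_hi=-0.2411 |R|=0.7589
  mid=-1.39340 |R|=0.39340 →hi
  mid=-1.96955 |R|=0.96955 →hi
  mid=-2.25762 |R|=1.25762 →lo
  mid=-2.11359 |R|=1.11359 →lo
  mid=-2.04157 |R|=1.04157 →lo
  mid=-2.00556 |R|=1.00556 →lo
  mid=-1.98755 |R|=0.98755 →hi
  mid=-1.99656 |R|=0.99656 →hi
  mid=-2.00106 |R|=1.00106 →lo
  mid=-1.99881 |R|=0.99881 →hi
  ...
  [-2.00007,-1.99993] ⇒ x*=-2.0000
Interval (-2.0000, 0).

(-2.0000,0); λ=-11 ⇒ h* = 0.1818.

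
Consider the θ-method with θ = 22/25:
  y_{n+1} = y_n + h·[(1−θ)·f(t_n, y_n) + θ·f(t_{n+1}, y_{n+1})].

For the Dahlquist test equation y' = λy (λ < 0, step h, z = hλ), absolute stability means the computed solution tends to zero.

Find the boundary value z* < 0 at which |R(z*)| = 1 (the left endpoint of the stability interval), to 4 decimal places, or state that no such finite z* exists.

(−∞, 0) — no finite endpoint.

Set f=λy, z=hλ:
  y_{n+1} = y_n + z·[3/25·y_n + 22/25·y_{n+1}] ⇒ (1 − 22/25z)y_{n+1} = (1 + 3/25z)y_n
  R(z) = (1 + 3/25z)/(1 − 22/25z).

Boundary: |R(x)|=1, x<0.
x=-0.46: |R|=0.6726
x=-2: |R|=0.2754
x=-10: |R|=0.0204
x=-100: |R|=0.1236
θ=22/25≥1/2 ⇒ |1+3/25x|<|1−22/25x| ∀x<0 ⇒ interval (−∞,0).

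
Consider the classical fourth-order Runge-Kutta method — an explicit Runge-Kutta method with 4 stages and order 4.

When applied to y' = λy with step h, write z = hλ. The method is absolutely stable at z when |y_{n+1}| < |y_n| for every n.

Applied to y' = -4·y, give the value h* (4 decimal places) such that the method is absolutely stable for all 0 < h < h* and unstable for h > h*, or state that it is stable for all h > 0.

(-2.7853,0); λ=-4 ⇒ h* = 0.6963.

Set f=λy, z=hλ:
  order 4, 4-stage ⇒ R(z)=1+z+z^2/2+z^3/6+z^4/24
  (e.g. R(-0.47)=0.62518, |R|=0.62518)

Solve |R(x)|<1 on ℝ⁻.
x=-0.47: |R|=0.6252
|R(-2.81)|=1.0379 |R(-1.79)|=0.2839 |R(-1.03)|=0.3652
Bisect:
  x_lo=-3.3212 |R|=2.1578  x_hi=-0.1426 |R|=0.8671
  mid=-1.73188 |R|=0.27691 →hi
  mid=-2.52652 |R|=0.67498 →hi
  mid=-2.92385 |R|=1.22980 →lo
  mid=-2.72518 |R|=0.91309 →hi
  mid=-2.82452 |R|=1.06076 →lo
  mid=-2.77485 |R|=0.98437 →hi
  mid=-2.79968 |R|=1.02191 →lo
  mid=-2.78727 |R|=1.00298 →lo
  ...
  [-2.78533,-2.78513] ⇒ x*=-2.7853
Stable set (-2.7853, 0).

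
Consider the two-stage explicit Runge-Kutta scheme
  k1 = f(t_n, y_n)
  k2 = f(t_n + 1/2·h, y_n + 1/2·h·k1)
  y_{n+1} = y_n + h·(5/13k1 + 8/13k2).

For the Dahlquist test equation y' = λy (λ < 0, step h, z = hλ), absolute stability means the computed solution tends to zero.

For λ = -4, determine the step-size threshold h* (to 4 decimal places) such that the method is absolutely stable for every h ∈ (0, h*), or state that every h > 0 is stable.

With y'=λy (z=hλ):
  k1=λy_n ⇒ h·k1=z·y_n;  k2=λ(1+1/2z)y_n ⇒ h·k2=z(1+1/2z)y_n
  y_{n+1}/y_n = 1 + 5/13z + 8/13z(1+1/2z) = 1 + z + 4/13z²
  Hence R(z) = 1 + z + 4/13z².

Need |R(x)|<1, x<0.
x=-1.56: |R|=0.1888
R=1: x+4/13x²=0 ⇒ x=−13/4=-3.2500; min R=1−1/(4·4/13)=0.1875>−1
Confirm numerically:
  x=-2.645: |R|=0.50762 <1
  x=-2.289: |R|=0.32316 <1
  x=-1.856: |R|=0.20392 <1
  x=-1.811: |R|=0.19814 <1
  x=-3.753: |R|=1.58085 >1
  x=-3.600: |R|=1.38769 >1
So |R|<1 on (-3.2500, 0).

(-3.2500,0); λ=-4 ⇒ h* = (13/4)/4 = 0.8125.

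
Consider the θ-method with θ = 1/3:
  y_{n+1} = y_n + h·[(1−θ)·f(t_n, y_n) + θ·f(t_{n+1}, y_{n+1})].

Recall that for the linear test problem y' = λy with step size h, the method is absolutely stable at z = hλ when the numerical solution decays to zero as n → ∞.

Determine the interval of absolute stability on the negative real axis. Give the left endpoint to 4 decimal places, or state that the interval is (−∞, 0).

On y'=λy, z=hλ:
  y_{n+1} = y_n + z·[2/3·y_n + 1/3·y_{n+1}] ⇒ (1 − 1/3z)y_{n+1} = (1 + 2/3z)y_n
  R(z) = (1 + 2/3z)/(1 − 1/3z).

Find x<0 with |R(x)|<1.
x=-0.9: |R|=0.3077
R=−1: 1+2/3x = −1+1/3x ⇒ -1/3x=2 ⇒ x=2/(-1/3)=-6.0000
Confirm numerically:
  x=-5.157: |R|=0.89665 <1
  x=-4.947: |R|=0.86750 <1
  x=-3.375: |R|=0.58824 <1
  x=-2.467: |R|=0.35376 <1
  x=-6.386: |R|=1.04113 >1
  x=-6.137: |R|=1.01499 >1
  x=-6.060: |R|=1.00662 >1
Interval (-6.0000, 0).

z∈(-6.0000,0).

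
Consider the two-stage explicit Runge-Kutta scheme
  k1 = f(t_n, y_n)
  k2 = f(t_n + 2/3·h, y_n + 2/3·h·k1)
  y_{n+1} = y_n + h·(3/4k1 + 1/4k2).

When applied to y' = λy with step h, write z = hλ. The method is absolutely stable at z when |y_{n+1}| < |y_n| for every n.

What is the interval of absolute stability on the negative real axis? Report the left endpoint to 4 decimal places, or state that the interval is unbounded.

z∈(-6.0000,0).

With y'=λy (z=hλ):
  k1=λy_n ⇒ h·k1=z·y_n;  k2=λ(1+2/3z)y_n ⇒ h·k2=z(1+2/3z)y_n
  y_{n+1}/y_n = 1 + 3/4z + 1/4z(1+2/3z) = 1 + z + 1/6z²
  ⇒ R(z) = 1 + z + 1/6z².

Solve |R(x)|<1 on ℝ⁻.
x=-0.36: |R|=0.6616
R=1: x+1/6x²=0 ⇒ x=−6=-6.0000; min R=1−1/(4·1/6)=-0.5000>−1
Confirm numerically:
  x=-4.934: |R|=0.12339 <1
  x=-2.604: |R|=0.47386 <1
  x=-2.506: |R|=0.45933 <1
  x=-6.178: |R|=1.18328 >1
  x=-6.065: |R|=1.06570 >1
So |R|<1 on (-6.0000, 0).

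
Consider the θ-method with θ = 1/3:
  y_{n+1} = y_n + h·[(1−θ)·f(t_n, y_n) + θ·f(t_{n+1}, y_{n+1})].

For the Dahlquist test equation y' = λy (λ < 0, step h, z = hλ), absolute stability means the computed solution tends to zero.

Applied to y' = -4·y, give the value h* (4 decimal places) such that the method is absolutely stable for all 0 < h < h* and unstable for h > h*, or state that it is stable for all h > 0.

Set f=λy, z=hλ:
  y_{n+1} = y_n + z·[2/3·y_n + 1/3·y_{n+1}] ⇒ (1 − 1/3z)y_{n+1} = (1 + 2/3z)y_n
  ⇒ R(z) = (1 + 2/3z)/(1 − 1/3z).

Find x<0 with |R(x)|<1.
x=-1.28: |R|=0.1028
R=−1: 1+2/3x = −1+1/3x ⇒ -1/3x=2 ⇒ x=2/(-1/3)=-6.0000
Confirm numerically:
  x=-5.081: |R|=0.88628 <1
  x=-4.520: |R|=0.80319 <1
  x=-3.787: |R|=0.67394 <1
  x=-6.321: |R|=1.03444 >1
  x=-6.236: |R|=1.02555 >1
Stable set (-6.0000, 0).

(-6.0000,0); λ=-4 ⇒ h* = (6)/4 = 1.5000.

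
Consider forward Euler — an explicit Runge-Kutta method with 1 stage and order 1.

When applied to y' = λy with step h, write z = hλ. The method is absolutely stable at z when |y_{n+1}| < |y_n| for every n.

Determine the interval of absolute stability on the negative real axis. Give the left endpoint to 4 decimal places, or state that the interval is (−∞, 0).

Test eqn y'=λy, z=hλ:
  order 1, 1-stage ⇒ R(z)=1+z
  (e.g. R(-1.7)=-0.70000, |R|=0.70000)

Boundary: |R(x)|=1, x<0.
x=-1.7: |R|=0.7000
|R(-1.81)|=0.8100 |R(-1.37)|=0.3700 |R(-1.22)|=0.2200
Bisect:
  x_lo=-2.4411 |R|=1.4411  x_hi=-0.3507 |R|=0.6493
  mid=-1.39593 |R|=0.39593 →hi
  mid=-1.91854 |R|=0.91854 →hi
  mid=-2.17984 |R|=1.17984 →lo
  mid=-2.04919 |R|=1.04919 →lo
  mid=-1.98386 |R|=0.98386 →hi
  mid=-2.01653 |R|=1.01653 →lo
  mid=-2.00020 |R|=1.00020 →lo
  mid=-1.99203 |R|=0.99203 →hi
  mid=-1.99611 |R|=0.99611 →hi
  mid=-1.99815 |R|=0.99815 →hi
  ...
  [-2.00007,-1.99994] ⇒ x*=-2.0000
So |R|<1 on (-2.0000, 0).

(-2.0000, 0).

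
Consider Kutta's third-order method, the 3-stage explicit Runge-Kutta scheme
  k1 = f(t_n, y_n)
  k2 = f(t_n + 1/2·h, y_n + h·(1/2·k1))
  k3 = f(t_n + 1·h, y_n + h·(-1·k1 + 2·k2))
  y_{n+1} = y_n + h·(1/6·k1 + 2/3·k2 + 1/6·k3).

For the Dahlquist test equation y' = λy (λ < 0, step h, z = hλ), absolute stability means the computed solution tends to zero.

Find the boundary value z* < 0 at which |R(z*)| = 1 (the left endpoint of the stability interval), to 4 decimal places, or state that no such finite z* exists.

left endpoint -2.5127.

Set f=λy, z=hλ:
  order 3, 3-stage ⇒ R(z)=1+z+z^2/2+z^3/6
  (e.g. R(-1.69)=-0.06642, |R|=0.06642)

Boundary: |R(x)|=1, x<0.
x=-1.69: |R|=0.0664
|R(-1.86)|=0.2027 |R(-1.06)|=0.3033 |R(-1.05)|=0.3083
Bisect:
  x_lo=-3.0987 |R|=2.2566  x_hi=-0.1242 |R|=0.8832
  mid=-1.61143 |R|=0.01048 →hi
  mid=-2.35505 |R|=0.75887 →hi
  mid=-2.72686 |R|=1.38835 →lo
  mid=-2.54095 |R|=1.04698 →lo
  mid=-2.44800 |R|=0.89667 →hi
  mid=-2.49447 |R|=0.97021 →hi
  mid=-2.51771 |R|=1.00819 →lo
  mid=-2.50609 |R|=0.98910 →hi
  mid=-2.51190 |R|=0.99862 →hi
  ...
  [-2.51281,-2.51263] ⇒ x*=-2.5127
Stable set (-2.5127, 0).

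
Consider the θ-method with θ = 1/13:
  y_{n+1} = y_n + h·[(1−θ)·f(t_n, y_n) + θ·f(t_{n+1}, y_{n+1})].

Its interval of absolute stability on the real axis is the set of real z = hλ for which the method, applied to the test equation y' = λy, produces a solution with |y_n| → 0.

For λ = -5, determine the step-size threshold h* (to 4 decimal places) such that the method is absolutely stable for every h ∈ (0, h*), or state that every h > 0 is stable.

Set f=λy, z=hλ:
  y_{n+1} = y_n + z·[12/13·y_n + 1/13·y_{n+1}] ⇒ (1 − 1/13z)y_{n+1} = (1 + 12/13z)y_n
  Hence R(z) = (1 + 12/13z)/(1 − 1/13z).

Boundary: |R(x)|=1, x<0.
x=-1.49: |R|=0.3368
R=−1: 1+12/13x = −1+1/13x ⇒ -11/13x=2 ⇒ x=2/(-11/13)=-2.3636
Confirm numerically:
  x=-2.186: |R|=0.87133 <1
  x=-2.070: |R|=0.78567 <1
  x=-1.113: |R|=0.02522 <1
  x=-1.034: |R|=0.04218 <1
  x=-2.645: |R|=1.19783 >1
  x=-2.640: |R|=1.19437 >1
  x=-2.432: |R|=1.04873 >1
Interval (-2.3636, 0).

(-2.3636,0); λ=-5 ⇒ h* = (26/11)/5 = 0.4727.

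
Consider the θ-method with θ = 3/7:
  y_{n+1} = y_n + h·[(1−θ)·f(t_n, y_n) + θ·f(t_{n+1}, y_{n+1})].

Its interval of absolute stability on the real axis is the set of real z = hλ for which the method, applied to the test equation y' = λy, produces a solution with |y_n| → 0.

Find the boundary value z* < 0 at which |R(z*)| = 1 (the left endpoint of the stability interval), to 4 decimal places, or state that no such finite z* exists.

Test eqn y'=λy, z=hλ:
  y_{n+1} = y_n + z·[4/7·y_n + 3/7·y_{n+1}] ⇒ (1 − 3/7z)y_{n+1} = (1 + 4/7z)y_n
  ⇒ R(z) = (1 + 4/7z)/(1 − 3/7z).

Need |R(x)|<1, x<0.
x=-1.48: |R|=0.0944
R=−1: 1+4/7x = −1+3/7x ⇒ -1/7x=2 ⇒ x=2/(-1/7)=-14.0000
Confirm numerically:
  x=-13.865: |R|=0.99722 <1
  x=-11.731: |R|=0.94622 <1
  x=-6.994: |R|=0.74962 <1
  x=-5.628: |R|=0.64947 <1
  x=-14.536: |R|=1.01059 >1
  x=-14.285: |R|=1.00572 >1
  x=-14.134: |R|=1.00271 >1
So |R|<1 on (-14.0000, 0).

left endpoint -14.0000.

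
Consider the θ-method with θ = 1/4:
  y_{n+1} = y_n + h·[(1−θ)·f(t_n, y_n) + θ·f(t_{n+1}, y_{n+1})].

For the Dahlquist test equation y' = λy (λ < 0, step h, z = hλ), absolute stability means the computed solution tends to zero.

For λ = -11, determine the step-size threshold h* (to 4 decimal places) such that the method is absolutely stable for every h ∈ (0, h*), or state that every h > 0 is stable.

(-4.0000,0); λ=-11 ⇒ h* = (4)/11 = 0.3636.

With y'=λy (z=hλ):
  y_{n+1} = y_n + z·[3/4·y_n + 1/4·y_{n+1}] ⇒ (1 − 1/4z)y_{n+1} = (1 + 3/4z)y_n
  so R(z) = (1 + 3/4z)/(1 − 1/4z).

Solve |R(x)|<1 on ℝ⁻.
x=-1.67: |R|=0.1781
R=−1: 1+3/4x = −1+1/4x ⇒ -1/2x=2 ⇒ x=2/(-1/2)=-4.0000
Confirm numerically:
  x=-3.818: |R|=0.95344 <1
  x=-2.945: |R|=0.69618 <1
  x=-2.029: |R|=0.34616 <1
  x=-4.079: |R|=1.01956 >1
  x=-4.044: |R|=1.01094 >1
So |R|<1 on (-4.0000, 0).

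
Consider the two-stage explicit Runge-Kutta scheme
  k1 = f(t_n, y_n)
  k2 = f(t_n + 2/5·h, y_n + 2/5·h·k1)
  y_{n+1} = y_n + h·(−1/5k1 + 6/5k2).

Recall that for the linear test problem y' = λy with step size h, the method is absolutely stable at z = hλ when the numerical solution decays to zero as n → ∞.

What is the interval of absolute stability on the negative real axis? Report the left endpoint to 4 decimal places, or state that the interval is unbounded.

(-2.0833, 0).

Test eqn y'=λy, z=hλ:
  k1=λy_n ⇒ h·k1=z·y_n;  k2=λ(1+2/5z)y_n ⇒ h·k2=z(1+2/5z)y_n
  y_{n+1}/y_n = 1 − 1/5z + 6/5z(1+2/5z) = 1 + z + 12/25z²
  ⇒ R(z) = 1 + z + 12/25z².

Solve |R(x)|<1 on ℝ⁻.
x=-1.52: |R|=0.5890
R=1: x+12/25x²=0 ⇒ x=−25/12=-2.0833; min R=1−1/(4·12/25)=0.4792>−1
Confirm numerically:
  x=-1.521: |R|=0.58945 <1
  x=-1.501: |R|=0.58044 <1
  x=-1.492: |R|=0.57651 <1
  x=-1.440: |R|=0.55533 <1
  x=-2.646: |R|=1.71463 >1
  x=-2.203: |R|=1.12654 >1
  x=-2.161: |R|=1.08056 >1
So |R|<1 on (-2.0833, 0).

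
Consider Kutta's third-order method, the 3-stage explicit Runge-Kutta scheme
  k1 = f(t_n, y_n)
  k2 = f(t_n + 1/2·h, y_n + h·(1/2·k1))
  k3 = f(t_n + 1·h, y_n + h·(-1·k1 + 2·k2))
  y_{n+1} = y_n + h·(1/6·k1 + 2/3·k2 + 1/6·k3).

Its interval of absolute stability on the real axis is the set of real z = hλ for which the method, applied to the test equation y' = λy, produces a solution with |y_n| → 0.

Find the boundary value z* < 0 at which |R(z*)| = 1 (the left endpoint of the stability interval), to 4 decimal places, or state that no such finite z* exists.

left endpoint -2.5127.

Test eqn y'=λy, z=hλ:
  order 3, 3-stage ⇒ R(z)=1+z+z^2/2+z^3/6
  (e.g. R(-0.41)=0.66256, |R|=0.66256)

Solve |R(x)|<1 on ℝ⁻.
x=-0.41: |R|=0.6626
|R(-1.7)|=0.0738 |R(-1.01)|=0.3283 |R(-0.77)|=0.4504
Bisect:
  x_lo=-3.1577 |R|=2.4198  x_hi=-0.2137 |R|=0.8075
  mid=-1.68572 |R|=0.06327 →hi
  mid=-2.42171 |R|=0.85647 →hi
  mid=-2.78971 |R|=1.51695 →lo
  mid=-2.60571 |R|=1.15953 →lo
  mid=-2.51371 |R|=1.00159 →lo
  mid=-2.46771 |R|=0.92748 →hi
  mid=-2.49071 |R|=0.96414 →hi
  ...
  [-2.51282,-2.51264] ⇒ x*=-2.5127
Interval (-2.5127, 0).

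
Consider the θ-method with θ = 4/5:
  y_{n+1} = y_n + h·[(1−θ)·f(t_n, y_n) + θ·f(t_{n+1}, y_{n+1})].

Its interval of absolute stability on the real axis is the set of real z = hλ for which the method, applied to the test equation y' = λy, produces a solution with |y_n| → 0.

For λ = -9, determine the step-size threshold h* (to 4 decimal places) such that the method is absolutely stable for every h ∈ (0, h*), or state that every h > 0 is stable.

With y'=λy (z=hλ):
  y_{n+1} = y_n + z·[1/5·y_n + 4/5·y_{n+1}] ⇒ (1 − 4/5z)y_{n+1} = (1 + 1/5z)y_n
  so R(z) = (1 + 1/5z)/(1 − 4/5z).

Need |R(x)|<1, x<0.
x=-0.71: |R|=0.5472
x=-2: |R|=0.2308
x=-10: |R|=0.1111
x=-100: |R|=0.2346
θ=4/5≥1/2 ⇒ |1+1/5x|<|1−4/5x| ∀x<0 ⇒ interval (−∞,0).

unbounded; (−∞, 0). Any h>0 works for λ=-9.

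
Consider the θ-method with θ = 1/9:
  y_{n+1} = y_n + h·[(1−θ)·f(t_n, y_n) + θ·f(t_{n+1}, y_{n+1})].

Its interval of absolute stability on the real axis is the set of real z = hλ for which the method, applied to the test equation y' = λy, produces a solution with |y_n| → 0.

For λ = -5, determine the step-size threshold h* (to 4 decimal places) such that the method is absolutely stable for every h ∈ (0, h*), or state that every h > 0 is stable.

Set f=λy, z=hλ:
  y_{n+1} = y_n + z·[8/9·y_n + 1/9·y_{n+1}] ⇒ (1 − 1/9z)y_{n+1} = (1 + 8/9z)y_n
  Hence R(z) = (1 + 8/9z)/(1 − 1/9z).

Find x<0 with |R(x)|<1.
x=-1.36: |R|=0.1815
R=−1: 1+8/9x = −1+1/9x ⇒ -7/9x=2 ⇒ x=2/(-7/9)=-2.5714
Confirm numerically:
  x=-2.524: |R|=0.97119 <1
  x=-2.377: |R|=0.88037 <1
  x=-2.138: |R|=0.72760 <1
  x=-3.115: |R|=1.31407 >1
  x=-2.739: |R|=1.09992 >1
Interval (-2.5714, 0).

(-2.5714,0); λ=-5 ⇒ h* = (18/7)/5 = 0.5143.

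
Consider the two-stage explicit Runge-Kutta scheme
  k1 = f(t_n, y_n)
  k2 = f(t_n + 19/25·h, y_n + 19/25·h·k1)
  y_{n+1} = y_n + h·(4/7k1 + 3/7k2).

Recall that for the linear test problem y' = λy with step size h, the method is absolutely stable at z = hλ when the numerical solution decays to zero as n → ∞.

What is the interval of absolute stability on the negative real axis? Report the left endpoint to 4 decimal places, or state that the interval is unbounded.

z∈(-3.0702,0).

With y'=λy (z=hλ):
  k1=λy_n ⇒ h·k1=z·y_n;  k2=λ(1+19/25z)y_n ⇒ h·k2=z(1+19/25z)y_n
  y_{n+1}/y_n = 1 + 4/7z + 3/7z(1+19/25z) = 1 + z + 57/175z²
  Hence R(z) = 1 + z + 57/175z².

Boundary: |R(x)|=1, x<0.
x=-1.36: |R|=0.2424
R=1: x+57/175x²=0 ⇒ x=−175/57=-3.0702; min R=1−1/(4·57/175)=0.2325>−1
Confirm numerically:
  x=-3.037: |R|=0.96718 <1
  x=-2.443: |R|=0.50094 <1
  x=-1.885: |R|=0.27234 <1
  x=-3.456: |R|=1.43431 >1
  x=-3.340: |R|=1.29354 >1
So |R|<1 on (-3.0702, 0).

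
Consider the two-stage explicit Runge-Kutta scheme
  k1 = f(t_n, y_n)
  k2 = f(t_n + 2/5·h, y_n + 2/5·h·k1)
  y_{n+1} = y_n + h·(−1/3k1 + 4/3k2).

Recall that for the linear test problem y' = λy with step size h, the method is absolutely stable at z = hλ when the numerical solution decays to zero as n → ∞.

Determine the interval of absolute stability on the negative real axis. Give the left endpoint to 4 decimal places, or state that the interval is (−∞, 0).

z∈(-1.8750,0).

Set f=λy, z=hλ:
  k1=λy_n ⇒ h·k1=z·y_n;  k2=λ(1+2/5z)y_n ⇒ h·k2=z(1+2/5z)y_n
  y_{n+1}/y_n = 1 − 1/3z + 4/3z(1+2/5z) = 1 + z + 8/15z²
  so R(z) = 1 + z + 8/15z².

Need |R(x)|<1, x<0.
x=-1.54: |R|=0.7249
R=1: x+8/15x²=0 ⇒ x=−15/8=-1.8750; min R=1−1/(4·8/15)=0.5312>−1
Confirm numerically:
  x=-1.807: |R|=0.93447 <1
  x=-1.124: |R|=0.54980 <1
  x=-1.074: |R|=0.54119 <1
  x=-0.997: |R|=0.53314 <1
  x=-2.348: |R|=1.59232 >1
  x=-2.160: |R|=1.32832 >1
  x=-1.940: |R|=1.06725 >1
So |R|<1 on (-1.8750, 0).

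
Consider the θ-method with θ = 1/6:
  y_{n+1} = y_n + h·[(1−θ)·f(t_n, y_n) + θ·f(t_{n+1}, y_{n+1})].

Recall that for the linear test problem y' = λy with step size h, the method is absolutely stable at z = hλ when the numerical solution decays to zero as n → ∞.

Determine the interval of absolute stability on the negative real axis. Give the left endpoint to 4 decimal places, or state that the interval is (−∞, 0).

On y'=λy, z=hλ:
  y_{n+1} = y_n + z·[5/6·y_n + 1/6·y_{n+1}] ⇒ (1 − 1/6z)y_{n+1} = (1 + 5/6z)y_n
  R(z) = (1 + 5/6z)/(1 − 1/6z).

Find x<0 with |R(x)|<1.
x=-1.31: |R|=0.0752
R=−1: 1+5/6x = −1+1/6x ⇒ -2/3x=2 ⇒ x=2/(-2/3)=-3.0000
Confirm numerically:
  x=-2.860: |R|=0.93679 <1
  x=-1.842: |R|=0.40933 <1
  x=-1.557: |R|=0.23620 <1
  x=-1.380: |R|=0.12195 <1
  x=-3.116: |R|=1.05090 >1
  x=-3.089: |R|=1.03917 >1
So |R|<1 on (-3.0000, 0).

z∈(-3.0000,0).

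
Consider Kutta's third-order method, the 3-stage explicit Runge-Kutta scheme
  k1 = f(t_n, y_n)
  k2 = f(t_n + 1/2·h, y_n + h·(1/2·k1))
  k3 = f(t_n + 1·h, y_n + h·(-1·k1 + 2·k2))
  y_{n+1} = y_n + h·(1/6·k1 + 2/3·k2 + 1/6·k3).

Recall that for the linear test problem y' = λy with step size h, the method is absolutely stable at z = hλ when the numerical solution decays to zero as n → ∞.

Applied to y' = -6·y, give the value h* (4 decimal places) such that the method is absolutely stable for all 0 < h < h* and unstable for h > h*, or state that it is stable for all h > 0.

(-2.5127,0); λ=-6 ⇒ h* = 0.4188.

With y'=λy (z=hλ):
  order 3, 3-stage ⇒ R(z)=1+z+z^2/2+z^3/6
  (e.g. R(-1.52)=0.04990, |R|=0.04990)

Find x<0 with |R(x)|<1.
x=-1.52: |R|=0.0499
|R(-2.82)|=1.5814 |R(-1.45)|=0.0931 |R(-1.2)|=0.2320
Bisect:
  x_lo=-3.4006 |R|=3.1727  x_hi=-0.2690 |R|=0.7639
  mid=-1.83481 |R|=0.18103 →hi
  mid=-2.61771 |R|=1.18111 →lo
  mid=-2.22626 |R|=0.58712 →hi
  mid=-2.42198 |R|=0.85688 →hi
  mid=-2.51985 |R|=1.01172 →lo
  mid=-2.47092 |R|=0.93254 →hi
  mid=-2.49538 |R|=0.97168 →hi
  mid=-2.50761 |R|=0.99158 →hi
  ...
  [-2.51278,-2.51258] ⇒ x*=-2.5127
Interval (-2.5127, 0).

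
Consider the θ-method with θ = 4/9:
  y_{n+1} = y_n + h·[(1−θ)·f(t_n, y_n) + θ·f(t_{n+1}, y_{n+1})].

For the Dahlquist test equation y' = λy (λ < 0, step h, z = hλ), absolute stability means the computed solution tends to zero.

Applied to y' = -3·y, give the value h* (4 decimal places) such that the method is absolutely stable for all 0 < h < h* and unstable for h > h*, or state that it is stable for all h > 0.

With y'=λy (z=hλ):
  y_{n+1} = y_n + z·[5/9·y_n + 4/9·y_{n+1}] ⇒ (1 − 4/9z)y_{n+1} = (1 + 5/9z)y_n
  Hence R(z) = (1 + 5/9z)/(1 − 4/9z).

Find x<0 with |R(x)|<1.
x=-0.36: |R|=0.6897
R=−1: 1+5/9x = −1+4/9x ⇒ -1/9x=2 ⇒ x=2/(-1/9)=-18.0000
Confirm numerically:
  x=-17.318: |R|=0.99129 <1
  x=-16.080: |R|=0.97381 <1
  x=-12.365: |R|=0.90361 <1
  x=-18.520: |R|=1.00626 >1
  x=-18.245: |R|=1.00299 >1
  x=-18.124: |R|=1.00152 >1
Interval (-18.0000, 0).

(-18.0000,0); λ=-3 ⇒ h* = (18)/3 = 6.0000.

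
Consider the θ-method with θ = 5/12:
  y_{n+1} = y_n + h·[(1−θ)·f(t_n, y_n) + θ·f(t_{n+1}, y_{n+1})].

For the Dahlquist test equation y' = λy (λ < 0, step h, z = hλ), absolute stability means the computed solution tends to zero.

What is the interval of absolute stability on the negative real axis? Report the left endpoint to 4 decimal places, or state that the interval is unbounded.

(-12.0000, 0).

With y'=λy (z=hλ):
  y_{n+1} = y_n + z·[7/12·y_n + 5/12·y_{n+1}] ⇒ (1 − 5/12z)y_{n+1} = (1 + 7/12z)y_n
  R(z) = (1 + 7/12z)/(1 − 5/12z).

Solve |R(x)|<1 on ℝ⁻.
x=-0.81: |R|=0.3944
R=−1: 1+7/12x = −1+5/12x ⇒ -1/6x=2 ⇒ x=2/(-1/6)=-12.0000
Confirm numerically:
  x=-9.953: |R|=0.93372 <1
  x=-9.589: |R|=0.91956 <1
  x=-6.376: |R|=0.74366 <1
  x=-4.917: |R|=0.61279 <1
  x=-12.282: |R|=1.00768 >1
  x=-12.108: |R|=1.00298 >1
  x=-12.101: |R|=1.00279 >1
Interval (-12.0000, 0).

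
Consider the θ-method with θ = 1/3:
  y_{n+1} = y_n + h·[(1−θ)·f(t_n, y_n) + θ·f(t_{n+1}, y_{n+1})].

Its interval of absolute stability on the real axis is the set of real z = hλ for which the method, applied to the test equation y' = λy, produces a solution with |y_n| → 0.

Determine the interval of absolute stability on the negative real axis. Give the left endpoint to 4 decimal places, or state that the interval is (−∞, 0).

(-6.0000, 0).

Set f=λy, z=hλ:
  y_{n+1} = y_n + z·[2/3·y_n + 1/3·y_{n+1}] ⇒ (1 − 1/3z)y_{n+1} = (1 + 2/3z)y_n
  ⇒ R(z) = (1 + 2/3z)/(1 − 1/3z).

Need |R(x)|<1, x<0.
x=-0.4: |R|=0.6471
R=−1: 1+2/3x = −1+1/3x ⇒ -1/3x=2 ⇒ x=2/(-1/3)=-6.0000
Confirm numerically:
  x=-5.217: |R|=0.90471 <1
  x=-4.503: |R|=0.80048 <1
  x=-4.065: |R|=0.72611 <1
  x=-2.719: |R|=0.42630 <1
  x=-6.370: |R|=1.03949 >1
  x=-6.115: |R|=1.01262 >1
  x=-6.031: |R|=1.00343 >1
Stable set (-6.0000, 0).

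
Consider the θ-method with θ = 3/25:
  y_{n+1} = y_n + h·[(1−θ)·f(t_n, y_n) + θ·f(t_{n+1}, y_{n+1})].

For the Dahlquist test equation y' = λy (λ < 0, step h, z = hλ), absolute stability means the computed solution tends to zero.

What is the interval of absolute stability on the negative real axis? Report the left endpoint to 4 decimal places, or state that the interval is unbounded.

(-2.6316, 0).

Set f=λy, z=hλ:
  y_{n+1} = y_n + z·[22/25·y_n + 3/25·y_{n+1}] ⇒ (1 − 3/25z)y_{n+1} = (1 + 22/25z)y_n
  R(z) = (1 + 22/25z)/(1 − 3/25z).

Find x<0 with |R(x)|<1.
x=-0.66: |R|=0.3884
R=−1: 1+22/25x = −1+3/25x ⇒ -19/25x=2 ⇒ x=2/(-19/25)=-2.6316
Confirm numerically:
  x=-2.356: |R|=0.83672 <1
  x=-2.221: |R|=0.75362 <1
  x=-2.053: |R|=0.64720 <1
  x=-3.051: |R|=1.23333 >1
  x=-2.836: |R|=1.11591 >1
Stable set (-2.6316, 0).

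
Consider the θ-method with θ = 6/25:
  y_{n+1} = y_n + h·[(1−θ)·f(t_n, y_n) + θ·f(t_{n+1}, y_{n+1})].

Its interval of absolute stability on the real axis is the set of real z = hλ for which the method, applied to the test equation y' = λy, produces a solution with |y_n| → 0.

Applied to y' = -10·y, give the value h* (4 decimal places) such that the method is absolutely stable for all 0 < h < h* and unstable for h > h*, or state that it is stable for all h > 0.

(-3.8462,0); λ=-10 ⇒ h* = (50/13)/10 = 0.3846.

Set f=λy, z=hλ:
  y_{n+1} = y_n + z·[19/25·y_n + 6/25·y_{n+1}] ⇒ (1 − 6/25z)y_{n+1} = (1 + 19/25z)y_n
  so R(z) = (1 + 19/25z)/(1 − 6/25z).

Need |R(x)|<1, x<0.
x=-1.16: |R|=0.0926
R=−1: 1+19/25x = −1+6/25x ⇒ -13/25x=2 ⇒ x=2/(-13/25)=-3.8462
Confirm numerically:
  x=-2.951: |R|=0.72751 <1
  x=-2.493: |R|=0.55976 <1
  x=-1.815: |R|=0.26428 <1
  x=-4.106: |R|=1.06806 >1
  x=-4.098: |R|=1.06602 >1
  x=-4.095: |R|=1.06526 >1
So |R|<1 on (-3.8462, 0).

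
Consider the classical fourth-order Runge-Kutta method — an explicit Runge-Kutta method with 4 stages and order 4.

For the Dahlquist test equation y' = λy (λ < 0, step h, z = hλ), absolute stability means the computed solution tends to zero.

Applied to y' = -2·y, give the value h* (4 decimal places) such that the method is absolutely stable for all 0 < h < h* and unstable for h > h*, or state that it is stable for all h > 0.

(-2.7853,0); λ=-2 ⇒ h* = 1.3926.

With y'=λy (z=hλ):
  order 4, 4-stage ⇒ R(z)=1+z+z^2/2+z^3/6+z^4/24
  (e.g. R(-0.96)=0.38873, |R|=0.38873)

Find x<0 with |R(x)|<1.
x=-0.96: |R|=0.3887
|R(-3.18)|=1.7775 |R(-2.48)|=0.6292 |R(-0.81)|=0.4474
Bisect:
  x_lo=-3.2549 |R|=1.9717  x_hi=-0.2518 |R|=0.7774
  mid=-1.75335 |R|=0.27919 →hi
  mid=-2.50413 |R|=0.65249 →hi
  mid=-2.87952 |R|=1.15161 →lo
  mid=-2.69182 |R|=0.86798 →hi
  mid=-2.78567 |R|=1.00057 →lo
  mid=-2.73875 |R|=0.93206 →hi
  mid=-2.76221 |R|=0.96575 →hi
  ...
  [-2.78530,-2.78512] ⇒ x*=-2.7853
Interval (-2.7853, 0).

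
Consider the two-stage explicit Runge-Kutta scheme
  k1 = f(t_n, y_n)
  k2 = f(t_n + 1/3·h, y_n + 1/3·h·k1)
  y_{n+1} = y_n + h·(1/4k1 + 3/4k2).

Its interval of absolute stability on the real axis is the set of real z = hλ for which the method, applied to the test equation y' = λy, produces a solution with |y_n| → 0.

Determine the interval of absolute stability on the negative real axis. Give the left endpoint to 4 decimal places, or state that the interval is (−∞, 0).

With y'=λy (z=hλ):
  k1=λy_n ⇒ h·k1=z·y_n;  k2=λ(1+1/3z)y_n ⇒ h·k2=z(1+1/3z)y_n
  y_{n+1}/y_n = 1 + 1/4z + 3/4z(1+1/3z) = 1 + z + 1/4z²
  Hence R(z) = 1 + z + 1/4z².

Solve |R(x)|<1 on ℝ⁻.
x=-0.51: |R|=0.5550
R=1: x+1/4x²=0 ⇒ x=−4=-4.0000; min R=1−1/(4·1/4)=0.0000>−1
Confirm numerically:
  x=-2.634: |R|=0.10049 <1
  x=-2.546: |R|=0.07453 <1
  x=-1.915: |R|=0.00181 <1
  x=-1.662: |R|=0.02856 <1
  x=-4.326: |R|=1.35257 >1
  x=-4.260: |R|=1.27690 >1
Stable set (-4.0000, 0).

z∈(-4.0000,0).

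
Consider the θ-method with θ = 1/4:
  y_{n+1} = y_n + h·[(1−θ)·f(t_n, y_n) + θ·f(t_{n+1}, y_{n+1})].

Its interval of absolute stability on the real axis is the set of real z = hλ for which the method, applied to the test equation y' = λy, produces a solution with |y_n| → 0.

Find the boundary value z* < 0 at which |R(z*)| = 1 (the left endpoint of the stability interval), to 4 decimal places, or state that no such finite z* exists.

On y'=λy, z=hλ:
  y_{n+1} = y_n + z·[3/4·y_n + 1/4·y_{n+1}] ⇒ (1 − 1/4z)y_{n+1} = (1 + 3/4z)y_n
  Hence R(z) = (1 + 3/4z)/(1 − 1/4z).

Boundary: |R(x)|=1, x<0.
x=-1.74: |R|=0.2125
R=−1: 1+3/4x = −1+1/4x ⇒ -1/2x=2 ⇒ x=2/(-1/2)=-4.0000
Confirm numerically:
  x=-3.913: |R|=0.97801 <1
  x=-3.893: |R|=0.97289 <1
  x=-2.317: |R|=0.46715 <1
  x=-1.822: |R|=0.25180 <1
  x=-4.313: |R|=1.07530 >1
  x=-4.152: |R|=1.03729 >1
Stable set (-4.0000, 0).

left endpoint -4.0000.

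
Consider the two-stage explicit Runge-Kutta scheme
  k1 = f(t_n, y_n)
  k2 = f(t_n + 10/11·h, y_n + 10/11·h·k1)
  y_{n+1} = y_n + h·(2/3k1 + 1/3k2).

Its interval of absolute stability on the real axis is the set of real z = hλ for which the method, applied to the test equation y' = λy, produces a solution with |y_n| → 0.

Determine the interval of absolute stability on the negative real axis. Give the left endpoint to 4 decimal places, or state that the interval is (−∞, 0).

On y'=λy, z=hλ:
  k1=λy_n ⇒ h·k1=z·y_n;  k2=λ(1+10/11z)y_n ⇒ h·k2=z(1+10/11z)y_n
  y_{n+1}/y_n = 1 + 2/3z + 1/3z(1+10/11z) = 1 + z + 10/33z²
  so R(z) = 1 + z + 10/33z².

Solve |R(x)|<1 on ℝ⁻.
x=-1.27: |R|=0.2188
R=1: x+10/33x²=0 ⇒ x=−33/10=-3.3000; min R=1−1/(4·10/33)=0.1750>−1
Confirm numerically:
  x=-2.978: |R|=0.70942 <1
  x=-2.443: |R|=0.36556 <1
  x=-2.199: |R|=0.26633 <1
  x=-3.628: |R|=1.36060 >1
  x=-3.603: |R|=1.33082 >1
Interval (-3.3000, 0).

z∈(-3.3000,0).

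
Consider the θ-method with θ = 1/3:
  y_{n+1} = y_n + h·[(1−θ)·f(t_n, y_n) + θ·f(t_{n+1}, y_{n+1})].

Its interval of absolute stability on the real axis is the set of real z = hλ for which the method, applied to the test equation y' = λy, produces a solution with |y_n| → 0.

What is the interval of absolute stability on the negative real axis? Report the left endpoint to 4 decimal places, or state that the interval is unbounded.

On y'=λy, z=hλ:
  y_{n+1} = y_n + z·[2/3·y_n + 1/3·y_{n+1}] ⇒ (1 − 1/3z)y_{n+1} = (1 + 2/3z)y_n
  Hence R(z) = (1 + 2/3z)/(1 − 1/3z).

Boundary: |R(x)|=1, x<0.
x=-0.94: |R|=0.2843
R=−1: 1+2/3x = −1+1/3x ⇒ -1/3x=2 ⇒ x=2/(-1/3)=-6.0000
Confirm numerically:
  x=-5.797: |R|=0.97692 <1
  x=-5.022: |R|=0.87809 <1
  x=-3.087: |R|=0.52144 <1
  x=-2.511: |R|=0.36690 <1
  x=-6.563: |R|=1.05887 >1
  x=-6.340: |R|=1.03640 >1
  x=-6.082: |R|=1.00903 >1
Stable set (-6.0000, 0).

(-6.0000, 0).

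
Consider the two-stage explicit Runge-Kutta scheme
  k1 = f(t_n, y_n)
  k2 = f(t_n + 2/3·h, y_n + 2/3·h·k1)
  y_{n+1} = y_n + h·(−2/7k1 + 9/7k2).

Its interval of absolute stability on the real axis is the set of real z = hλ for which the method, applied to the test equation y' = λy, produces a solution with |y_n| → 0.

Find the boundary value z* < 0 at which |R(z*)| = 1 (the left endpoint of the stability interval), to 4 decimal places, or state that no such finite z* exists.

z* = -1.1667.

With y'=λy (z=hλ):
  k1=λy_n ⇒ h·k1=z·y_n;  k2=λ(1+2/3z)y_n ⇒ h·k2=z(1+2/3z)y_n
  y_{n+1}/y_n = 1 − 2/7z + 9/7z(1+2/3z) = 1 + z + 6/7z²
  R(z) = 1 + z + 6/7z².

Boundary: |R(x)|=1, x<0.
x=-1.4: |R|=1.2800
R=1: x+6/7x²=0 ⇒ x=−7/6=-1.1667; min R=1−1/(4·6/7)=0.7083>−1
Confirm numerically:
  x=-1.110: |R|=0.94609 <1
  x=-0.909: |R|=0.79924 <1
  x=-0.778: |R|=0.74081 <1
  x=-1.392: |R|=1.26885 >1
  x=-1.376: |R|=1.24689 >1
Interval (-1.1667, 0).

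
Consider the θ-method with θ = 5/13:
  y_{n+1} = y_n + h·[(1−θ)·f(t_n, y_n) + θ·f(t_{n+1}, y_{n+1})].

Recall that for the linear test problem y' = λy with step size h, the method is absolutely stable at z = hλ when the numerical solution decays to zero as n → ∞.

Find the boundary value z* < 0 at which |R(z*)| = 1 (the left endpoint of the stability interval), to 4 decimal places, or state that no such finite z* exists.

left endpoint -8.6667.

Test eqn y'=λy, z=hλ:
  y_{n+1} = y_n + z·[8/13·y_n + 5/13·y_{n+1}] ⇒ (1 − 5/13z)y_{n+1} = (1 + 8/13z)y_n
  ⇒ R(z) = (1 + 8/13z)/(1 − 5/13z).

Solve |R(x)|<1 on ℝ⁻.
x=-1.3: |R|=0.1333
R=−1: 1+8/13x = −1+5/13x ⇒ -3/13x=2 ⇒ x=2/(-3/13)=-8.6667
Confirm numerically:
  x=-7.333: |R|=0.91944 <1
  x=-6.917: |R|=0.88969 <1
  x=-6.413: |R|=0.84997 <1
  x=-6.052: |R|=0.81868 <1
  x=-9.064: |R|=1.02044 >1
  x=-9.042: |R|=1.01934 >1
Stable set (-8.6667, 0).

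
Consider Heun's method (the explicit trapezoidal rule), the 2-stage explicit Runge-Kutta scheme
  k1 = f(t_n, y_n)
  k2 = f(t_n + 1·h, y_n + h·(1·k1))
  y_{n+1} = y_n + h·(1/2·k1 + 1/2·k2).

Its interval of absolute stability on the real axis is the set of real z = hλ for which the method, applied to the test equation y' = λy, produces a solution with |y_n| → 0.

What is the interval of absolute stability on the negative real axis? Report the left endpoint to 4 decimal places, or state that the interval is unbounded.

(-2.0000, 0).

Test eqn y'=λy, z=hλ:
  order 2, 2-stage ⇒ R(z)=1+z+z^2/2
  (e.g. R(-0.75)=0.53125, |R|=0.53125)

Boundary: |R(x)|=1, x<0.
x=-0.75: |R|=0.5312
|R(-1.53)|=0.6404 |R(-1.03)|=0.5005 |R(-0.68)|=0.5512
Bisect:
  x_lo=-2.3400 |R|=1.3978  x_hi=-0.2367 |R|=0.7914
  mid=-1.28834 |R|=0.54157 →hi
  mid=-1.81419 |R|=0.83145 →hi
  mid=-2.07711 |R|=1.08008 →lo
  mid=-1.94565 |R|=0.94712 →hi
  mid=-2.01138 |R|=1.01144 →lo
  mid=-1.97851 |R|=0.97874 →hi
  mid=-1.99494 |R|=0.99496 →hi
  ...
  [-2.00008,-1.99995] ⇒ x*=-2.0000
So |R|<1 on (-2.0000, 0).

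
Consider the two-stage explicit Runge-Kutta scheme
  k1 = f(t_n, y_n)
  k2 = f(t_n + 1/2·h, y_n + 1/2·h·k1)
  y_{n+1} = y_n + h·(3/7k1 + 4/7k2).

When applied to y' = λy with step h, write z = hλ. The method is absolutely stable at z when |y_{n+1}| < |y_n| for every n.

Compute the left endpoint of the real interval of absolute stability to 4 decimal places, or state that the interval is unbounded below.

left endpoint -3.5000.

Test eqn y'=λy, z=hλ:
  k1=λy_n ⇒ h·k1=z·y_n;  k2=λ(1+1/2z)y_n ⇒ h·k2=z(1+1/2z)y_n
  y_{n+1}/y_n = 1 + 3/7z + 4/7z(1+1/2z) = 1 + z + 2/7z²
  ⇒ R(z) = 1 + z + 2/7z².

Need |R(x)|<1, x<0.
x=-1.28: |R|=0.1881
R=1: x+2/7x²=0 ⇒ x=−7/2=-3.5000; min R=1−1/(4·2/7)=0.1250>−1
Confirm numerically:
  x=-3.177: |R|=0.70681 <1
  x=-2.960: |R|=0.54331 <1
  x=-2.801: |R|=0.44060 <1
  x=-1.924: |R|=0.13365 <1
  x=-3.916: |R|=1.46544 >1
  x=-3.836: |R|=1.36826 >1
So |R|<1 on (-3.5000, 0).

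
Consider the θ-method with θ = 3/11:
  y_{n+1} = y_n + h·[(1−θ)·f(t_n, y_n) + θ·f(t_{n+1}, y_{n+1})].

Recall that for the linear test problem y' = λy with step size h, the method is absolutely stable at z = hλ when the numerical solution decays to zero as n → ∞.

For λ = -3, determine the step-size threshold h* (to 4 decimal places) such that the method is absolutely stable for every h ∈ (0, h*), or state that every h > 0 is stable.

(-4.4000,0); λ=-3 ⇒ h* = (22/5)/3 = 1.4667.

Set f=λy, z=hλ:
  y_{n+1} = y_n + z·[8/11·y_n + 3/11·y_{n+1}] ⇒ (1 − 3/11z)y_{n+1} = (1 + 8/11z)y_n
  so R(z) = (1 + 8/11z)/(1 − 3/11z).

Find x<0 with |R(x)|<1.
x=-1.52: |R|=0.0746
R=−1: 1+8/11x = −1+3/11x ⇒ -5/11x=2 ⇒ x=2/(-5/11)=-4.4000
Confirm numerically:
  x=-2.949: |R|=0.63445 <1
  x=-2.704: |R|=0.55630 <1
  x=-1.814: |R|=0.21360 <1
  x=-4.678: |R|=1.05552 >1
  x=-4.542: |R|=1.02883 >1
So |R|<1 on (-4.4000, 0).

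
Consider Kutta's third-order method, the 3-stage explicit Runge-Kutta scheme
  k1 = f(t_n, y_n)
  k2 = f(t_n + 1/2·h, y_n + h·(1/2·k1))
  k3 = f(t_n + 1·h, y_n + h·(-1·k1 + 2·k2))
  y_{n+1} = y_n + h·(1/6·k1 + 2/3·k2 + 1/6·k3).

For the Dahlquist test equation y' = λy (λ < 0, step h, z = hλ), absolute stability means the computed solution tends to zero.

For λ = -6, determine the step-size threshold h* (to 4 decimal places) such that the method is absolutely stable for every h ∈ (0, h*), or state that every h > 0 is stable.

Set f=λy, z=hλ:
  order 3, 3-stage ⇒ R(z)=1+z+z^2/2+z^3/6
  (e.g. R(-0.38)=0.68305, |R|=0.68305)

Solve |R(x)|<1 on ℝ⁻.
x=-0.38: |R|=0.6831
|R(-1.81)|=0.1602 |R(-1.31)|=0.1734 |R(-0.5)|=0.6042
Bisect:
  x_lo=-3.2945 |R|=2.8274  x_hi=-0.0843 |R|=0.9192
  mid=-1.68942 |R|=0.06599 →hi
  mid=-2.49198 |R|=0.96618 →hi
  mid=-2.89326 |R|=1.74435 →lo
  mid=-2.69262 |R|=1.32120 →lo
  mid=-2.59230 |R|=1.13568 →lo
  mid=-2.54214 |R|=1.04899 →lo
  mid=-2.51706 |R|=1.00711 →lo
  mid=-2.50452 |R|=0.98653 →hi
  mid=-2.51079 |R|=0.99679 →hi
  mid=-2.51393 |R|=1.00194 →lo
  ...
  [-2.51275,-2.51255] ⇒ x*=-2.5127
Stable set (-2.5127, 0).

(-2.5127,0); λ=-6 ⇒ h* = 0.4188.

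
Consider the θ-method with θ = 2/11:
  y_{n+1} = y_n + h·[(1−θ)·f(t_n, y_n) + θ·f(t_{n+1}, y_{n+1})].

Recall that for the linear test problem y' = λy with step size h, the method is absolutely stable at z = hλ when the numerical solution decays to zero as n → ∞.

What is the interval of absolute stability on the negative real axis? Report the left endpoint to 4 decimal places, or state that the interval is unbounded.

Test eqn y'=λy, z=hλ:
  y_{n+1} = y_n + z·[9/11·y_n + 2/11·y_{n+1}] ⇒ (1 − 2/11z)y_{n+1} = (1 + 9/11z)y_n
  R(z) = (1 + 9/11z)/(1 − 2/11z).

Find x<0 with |R(x)|<1.
x=-0.69: |R|=0.3869
R=−1: 1+9/11x = −1+2/11x ⇒ -7/11x=2 ⇒ x=2/(-7/11)=-3.1429
Confirm numerically:
  x=-2.933: |R|=0.91290 <1
  x=-1.954: |R|=0.44178 <1
  x=-1.631: |R|=0.25796 <1
  x=-1.276: |R|=0.03571 <1
  x=-3.733: |R|=1.22371 >1
  x=-3.391: |R|=1.09768 >1
So |R|<1 on (-3.1429, 0).

z∈(-3.1429,0).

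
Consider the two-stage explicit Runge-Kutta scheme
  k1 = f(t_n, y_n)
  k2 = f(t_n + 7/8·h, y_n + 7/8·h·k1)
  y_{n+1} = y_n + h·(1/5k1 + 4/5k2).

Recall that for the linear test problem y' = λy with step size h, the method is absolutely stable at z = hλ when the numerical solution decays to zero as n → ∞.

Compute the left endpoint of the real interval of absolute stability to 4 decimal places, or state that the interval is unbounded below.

Set f=λy, z=hλ:
  k1=λy_n ⇒ h·k1=z·y_n;  k2=λ(1+7/8z)y_n ⇒ h·k2=z(1+7/8z)y_n
  y_{n+1}/y_n = 1 + 1/5z + 4/5z(1+7/8z) = 1 + z + 7/10z²
  Hence R(z) = 1 + z + 7/10z².

Solve |R(x)|<1 on ℝ⁻.
x=-0.45: |R|=0.6917
R=1: x+7/10x²=0 ⇒ x=−10/7=-1.4286; min R=1−1/(4·7/10)=0.6429>−1
Confirm numerically:
  x=-1.115: |R|=0.75526 <1
  x=-0.650: |R|=0.64575 <1
  x=-0.596: |R|=0.65265 <1
  x=-1.617: |R|=1.21328 >1
  x=-1.486: |R|=1.05974 >1
Interval (-1.4286, 0).

z* = -1.4286.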